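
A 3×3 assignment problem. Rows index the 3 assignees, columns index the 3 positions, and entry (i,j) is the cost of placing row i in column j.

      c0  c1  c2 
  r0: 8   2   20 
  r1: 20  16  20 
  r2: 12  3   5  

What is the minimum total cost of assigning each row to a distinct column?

Minimum assignment cost: 27

optimal assignment: row0→col1 (cost 2), row1→col0 (cost 20), row2→col2 (cost 5)
total = 2 + 20 + 5 = 27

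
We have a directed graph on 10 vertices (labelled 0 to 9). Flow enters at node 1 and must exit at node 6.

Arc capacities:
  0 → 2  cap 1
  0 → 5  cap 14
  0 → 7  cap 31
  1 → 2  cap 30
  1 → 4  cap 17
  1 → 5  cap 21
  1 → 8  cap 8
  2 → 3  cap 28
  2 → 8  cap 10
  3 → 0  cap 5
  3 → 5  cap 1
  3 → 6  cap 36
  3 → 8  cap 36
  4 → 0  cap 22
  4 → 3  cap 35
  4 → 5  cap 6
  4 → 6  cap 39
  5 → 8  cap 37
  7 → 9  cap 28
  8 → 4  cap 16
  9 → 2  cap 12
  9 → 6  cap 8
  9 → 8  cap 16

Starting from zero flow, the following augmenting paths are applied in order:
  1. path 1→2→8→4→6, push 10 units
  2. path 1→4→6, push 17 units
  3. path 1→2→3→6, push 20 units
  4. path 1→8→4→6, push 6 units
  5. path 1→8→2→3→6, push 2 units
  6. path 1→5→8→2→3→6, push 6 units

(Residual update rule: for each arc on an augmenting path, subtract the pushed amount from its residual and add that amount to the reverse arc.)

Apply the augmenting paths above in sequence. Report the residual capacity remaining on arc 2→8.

Residual capacity of (2,8): 8

after path 1 (1→2→8→4→6, push 10): res(2,8)=0
after path 2 (1→4→6, push 17): res(2,8)=0
after path 3 (1→2→3→6, push 20): res(2,8)=0
after path 4 (1→8→4→6, push 6): res(2,8)=0
after path 5 (1→8→2→3→6, push 2): res(2,8)=2
after path 6 (1→5→8→2→3→6, push 6): res(2,8)=8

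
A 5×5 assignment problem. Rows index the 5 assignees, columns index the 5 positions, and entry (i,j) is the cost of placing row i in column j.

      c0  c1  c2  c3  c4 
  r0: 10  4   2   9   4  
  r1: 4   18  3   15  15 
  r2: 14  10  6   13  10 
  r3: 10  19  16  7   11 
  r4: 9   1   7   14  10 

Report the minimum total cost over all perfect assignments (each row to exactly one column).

optimal assignment: row0→col4 (cost 4), row1→col0 (cost 4), row2→col2 (cost 6), row3→col3 (cost 7), row4→col1 (cost 1)
total = 4 + 4 + 6 + 7 + 1 = 22

Minimum assignment cost: 22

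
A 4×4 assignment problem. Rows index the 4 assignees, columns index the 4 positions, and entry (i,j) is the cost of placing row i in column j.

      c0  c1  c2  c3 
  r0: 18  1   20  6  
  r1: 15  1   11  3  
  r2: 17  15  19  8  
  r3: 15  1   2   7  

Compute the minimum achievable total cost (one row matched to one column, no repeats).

optimal assignment: row0→col1 (cost 1), row1→col3 (cost 3), row2→col0 (cost 17), row3→col2 (cost 2)
total = 1 + 3 + 17 + 2 = 23

Minimum assignment cost: 23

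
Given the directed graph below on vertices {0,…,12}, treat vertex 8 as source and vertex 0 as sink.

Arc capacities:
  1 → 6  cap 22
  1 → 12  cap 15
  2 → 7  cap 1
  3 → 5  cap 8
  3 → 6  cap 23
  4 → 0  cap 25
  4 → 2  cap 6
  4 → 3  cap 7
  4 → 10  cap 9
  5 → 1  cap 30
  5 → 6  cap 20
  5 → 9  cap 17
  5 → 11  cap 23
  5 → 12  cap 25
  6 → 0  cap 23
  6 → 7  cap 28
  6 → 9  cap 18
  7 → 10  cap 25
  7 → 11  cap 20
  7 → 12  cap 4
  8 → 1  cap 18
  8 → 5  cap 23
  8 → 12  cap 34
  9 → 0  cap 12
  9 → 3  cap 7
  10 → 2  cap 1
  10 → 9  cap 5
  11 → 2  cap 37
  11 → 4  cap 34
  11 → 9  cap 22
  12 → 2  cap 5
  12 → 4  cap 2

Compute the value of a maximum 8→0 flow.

augment #1: 8→1→6→0 bottleneck 18, total now 18
augment #2: 8→5→6→0 bottleneck 5, total now 23
augment #3: 8→5→9→0 bottleneck 12, total now 35
augment #4: 8→12→4→0 bottleneck 2, total now 37
augment #5: 8→5→11→4→0 bottleneck 6, total now 43
augment #6: 8→12→2→7→11→4→0 bottleneck 1, total now 44

Maximum flow value: 44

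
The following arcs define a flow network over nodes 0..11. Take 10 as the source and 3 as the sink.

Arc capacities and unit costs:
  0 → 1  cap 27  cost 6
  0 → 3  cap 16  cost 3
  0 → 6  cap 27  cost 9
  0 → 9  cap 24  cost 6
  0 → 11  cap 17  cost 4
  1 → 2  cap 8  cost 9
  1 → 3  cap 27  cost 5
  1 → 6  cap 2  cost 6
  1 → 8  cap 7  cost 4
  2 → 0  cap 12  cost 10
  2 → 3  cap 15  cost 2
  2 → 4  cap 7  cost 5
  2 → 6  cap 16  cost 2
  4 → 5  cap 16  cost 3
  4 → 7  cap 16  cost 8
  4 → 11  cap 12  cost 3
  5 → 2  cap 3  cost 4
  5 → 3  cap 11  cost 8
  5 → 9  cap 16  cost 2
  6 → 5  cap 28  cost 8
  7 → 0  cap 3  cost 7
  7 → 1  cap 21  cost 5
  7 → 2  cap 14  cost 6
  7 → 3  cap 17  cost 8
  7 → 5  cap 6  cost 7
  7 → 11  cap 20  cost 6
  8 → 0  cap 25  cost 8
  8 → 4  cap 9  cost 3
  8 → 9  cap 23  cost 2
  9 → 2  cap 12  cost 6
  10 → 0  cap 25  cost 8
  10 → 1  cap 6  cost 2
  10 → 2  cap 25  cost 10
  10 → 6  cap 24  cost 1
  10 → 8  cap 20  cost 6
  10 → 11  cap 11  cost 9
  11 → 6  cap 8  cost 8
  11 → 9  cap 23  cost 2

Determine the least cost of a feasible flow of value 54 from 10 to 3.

Minimum cost for 54 units: 699

shortest-cost path #1: 10→1→3 push 6 @ unit cost 7 (adds 42)
shortest-cost path #2: 10→0→3 push 16 @ unit cost 11 (adds 176)
shortest-cost path #3: 10→2→3 push 15 @ unit cost 12 (adds 180)
shortest-cost path #4: 10→6→5→3 push 11 @ unit cost 17 (adds 187)
shortest-cost path #5: 10→0→1→3 push 6 @ unit cost 19 (adds 114)
total cost = 699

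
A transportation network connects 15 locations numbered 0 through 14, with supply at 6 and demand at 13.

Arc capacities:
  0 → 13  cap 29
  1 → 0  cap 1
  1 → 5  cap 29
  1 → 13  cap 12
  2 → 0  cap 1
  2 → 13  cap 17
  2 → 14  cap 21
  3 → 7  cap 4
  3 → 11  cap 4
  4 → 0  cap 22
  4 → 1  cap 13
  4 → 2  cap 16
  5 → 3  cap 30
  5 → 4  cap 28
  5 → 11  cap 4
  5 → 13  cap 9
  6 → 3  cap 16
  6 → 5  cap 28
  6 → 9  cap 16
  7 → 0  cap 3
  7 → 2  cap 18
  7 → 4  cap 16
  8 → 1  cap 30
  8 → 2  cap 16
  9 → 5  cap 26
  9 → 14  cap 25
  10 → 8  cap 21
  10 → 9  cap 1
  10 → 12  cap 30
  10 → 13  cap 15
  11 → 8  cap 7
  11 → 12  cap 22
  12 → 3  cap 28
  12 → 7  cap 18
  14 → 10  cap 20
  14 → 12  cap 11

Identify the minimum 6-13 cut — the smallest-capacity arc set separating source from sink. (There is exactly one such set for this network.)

augment #1: 6→5→13 push 9
augment #2: 6→3→7→0→13 push 3
augment #3: 6→3→7→2→13 push 1
augment #4: 6→5→4→0→13 push 19
augment #5: 6→9→14→10→13 push 15
augment #6: 6→3→11→8→1→13 push 4
augment #7: 6→9→5→4→0→13 push 1
max flow = 52; residual-reachable set from 6 gives S-side
cut edges (S→T): {(3,7), (3,11), (6,5), (6,9)} total cap 52

Min-cut arcs: {(3,7), (3,11), (6,5), (6,9)} (total capacity 52)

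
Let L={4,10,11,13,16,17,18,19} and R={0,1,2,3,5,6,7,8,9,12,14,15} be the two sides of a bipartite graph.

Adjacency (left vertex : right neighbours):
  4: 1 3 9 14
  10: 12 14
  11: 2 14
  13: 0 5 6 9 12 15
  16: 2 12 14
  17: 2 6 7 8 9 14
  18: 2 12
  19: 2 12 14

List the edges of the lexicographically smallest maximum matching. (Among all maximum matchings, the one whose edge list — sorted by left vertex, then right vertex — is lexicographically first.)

Lex-smallest maximum matching: {(4,1), (10,12), (11,2), (13,0), (16,14), (17,6)}

|M| = 6 (so the lex-smallest maximum matching has 6 edges)
process left vertices in ascending order; for each, take the smallest-labelled available neighbour that still permits 6 edges overall, or leave it unmatched if none does
lex-smallest matching: {4-1, 10-12, 11-2, 13-0, 16-14, 17-6}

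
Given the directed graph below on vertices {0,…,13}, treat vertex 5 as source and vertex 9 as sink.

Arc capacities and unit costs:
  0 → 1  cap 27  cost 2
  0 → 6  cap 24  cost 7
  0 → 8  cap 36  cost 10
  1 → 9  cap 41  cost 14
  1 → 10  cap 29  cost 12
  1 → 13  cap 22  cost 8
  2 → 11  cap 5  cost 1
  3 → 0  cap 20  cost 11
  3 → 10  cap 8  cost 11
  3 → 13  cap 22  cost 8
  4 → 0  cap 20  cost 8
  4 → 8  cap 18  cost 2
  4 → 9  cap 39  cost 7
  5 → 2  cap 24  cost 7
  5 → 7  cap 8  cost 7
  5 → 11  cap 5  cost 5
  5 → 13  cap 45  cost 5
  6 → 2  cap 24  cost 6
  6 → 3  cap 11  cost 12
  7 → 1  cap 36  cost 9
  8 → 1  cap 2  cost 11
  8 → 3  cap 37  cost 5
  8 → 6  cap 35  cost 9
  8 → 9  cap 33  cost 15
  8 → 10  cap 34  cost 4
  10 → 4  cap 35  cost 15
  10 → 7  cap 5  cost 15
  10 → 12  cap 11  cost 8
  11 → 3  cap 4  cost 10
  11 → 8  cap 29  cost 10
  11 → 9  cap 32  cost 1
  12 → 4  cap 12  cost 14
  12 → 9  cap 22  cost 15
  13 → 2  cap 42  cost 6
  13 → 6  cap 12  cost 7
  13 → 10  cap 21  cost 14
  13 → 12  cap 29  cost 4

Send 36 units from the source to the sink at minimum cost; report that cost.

shortest-cost path #1: 5→11→9 push 5 @ unit cost 6 (adds 30)
shortest-cost path #2: 5→2→11→9 push 5 @ unit cost 9 (adds 45)
shortest-cost path #3: 5→13→12→9 push 22 @ unit cost 24 (adds 528)
shortest-cost path #4: 5→7→1→9 push 4 @ unit cost 30 (adds 120)
total cost = 723

Minimum cost for 36 units: 723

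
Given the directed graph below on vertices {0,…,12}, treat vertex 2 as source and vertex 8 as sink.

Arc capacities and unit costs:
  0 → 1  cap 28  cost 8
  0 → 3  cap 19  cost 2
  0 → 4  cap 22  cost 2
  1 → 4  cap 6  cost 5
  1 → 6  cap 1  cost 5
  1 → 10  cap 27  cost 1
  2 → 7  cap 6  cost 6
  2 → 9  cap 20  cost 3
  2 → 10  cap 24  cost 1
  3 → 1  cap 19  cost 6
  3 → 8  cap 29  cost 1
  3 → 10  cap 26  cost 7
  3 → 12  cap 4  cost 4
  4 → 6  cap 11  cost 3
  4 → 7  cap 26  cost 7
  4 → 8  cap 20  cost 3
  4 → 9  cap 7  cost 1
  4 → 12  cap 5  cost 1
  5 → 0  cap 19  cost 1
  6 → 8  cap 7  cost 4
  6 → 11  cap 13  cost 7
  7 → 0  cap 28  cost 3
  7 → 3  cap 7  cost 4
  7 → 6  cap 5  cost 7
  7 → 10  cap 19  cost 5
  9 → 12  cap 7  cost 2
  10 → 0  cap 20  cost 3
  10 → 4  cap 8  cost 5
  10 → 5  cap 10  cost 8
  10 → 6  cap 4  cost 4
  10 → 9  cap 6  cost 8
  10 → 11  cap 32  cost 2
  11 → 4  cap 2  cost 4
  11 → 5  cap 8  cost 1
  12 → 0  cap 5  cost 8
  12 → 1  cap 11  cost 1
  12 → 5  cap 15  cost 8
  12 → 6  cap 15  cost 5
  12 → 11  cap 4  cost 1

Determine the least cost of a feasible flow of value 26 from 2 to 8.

Minimum cost for 26 units: 200

shortest-cost path #1: 2→10→0→3→8 push 19 @ unit cost 7 (adds 133)
shortest-cost path #2: 2→10→4→8 push 5 @ unit cost 9 (adds 45)
shortest-cost path #3: 2→7→3→8 push 2 @ unit cost 11 (adds 22)
total cost = 200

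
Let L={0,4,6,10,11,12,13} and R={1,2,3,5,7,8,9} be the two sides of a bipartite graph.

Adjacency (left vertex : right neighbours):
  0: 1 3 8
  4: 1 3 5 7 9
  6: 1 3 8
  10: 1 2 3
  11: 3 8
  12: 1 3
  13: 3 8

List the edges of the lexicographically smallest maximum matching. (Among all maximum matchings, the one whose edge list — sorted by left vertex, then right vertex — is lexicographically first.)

Lex-smallest maximum matching: {(0,1), (4,5), (6,3), (10,2), (11,8)}

|M| = 5 (so the lex-smallest maximum matching has 5 edges)
process left vertices in ascending order; for each, take the smallest-labelled available neighbour that still permits 5 edges overall, or leave it unmatched if none does
lex-smallest matching: {0-1, 4-5, 6-3, 10-2, 11-8}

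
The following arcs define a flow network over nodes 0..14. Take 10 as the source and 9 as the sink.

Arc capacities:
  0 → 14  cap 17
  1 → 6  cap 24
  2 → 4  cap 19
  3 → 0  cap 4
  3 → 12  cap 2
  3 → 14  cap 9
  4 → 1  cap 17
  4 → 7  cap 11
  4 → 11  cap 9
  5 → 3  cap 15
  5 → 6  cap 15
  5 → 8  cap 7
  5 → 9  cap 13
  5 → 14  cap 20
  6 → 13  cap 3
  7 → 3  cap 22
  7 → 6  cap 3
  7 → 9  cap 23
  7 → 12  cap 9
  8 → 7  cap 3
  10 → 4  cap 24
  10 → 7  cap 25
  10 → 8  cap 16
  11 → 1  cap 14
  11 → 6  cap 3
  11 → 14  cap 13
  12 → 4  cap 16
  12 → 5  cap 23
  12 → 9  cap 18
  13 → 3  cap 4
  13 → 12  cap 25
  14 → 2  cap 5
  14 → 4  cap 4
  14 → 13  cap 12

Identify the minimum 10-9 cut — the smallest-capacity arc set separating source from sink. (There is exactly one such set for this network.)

Min-cut arcs: {(3,12), (6,13), (7,9), (7,12), (14,13)} (total capacity 49)

augment #1: 10→7→9 push 23
augment #2: 10→7→12→9 push 2
augment #3: 10→4→7→12→9 push 7
augment #4: 10→4→7→3→12→9 push 2
augment #5: 10→4→1→6→13→12→9 push 3
augment #6: 10→4→11→14→13→12→9 push 4
augment #7: 10→4→11→14→13→12→5→9 push 5
augment #8: 10→4→7→3→14→13→12→5→9 push 2
augment #9: 10→8→7→3→14→13→12→5→9 push 1
max flow = 49; residual-reachable set from 10 gives S-side
cut edges (S→T): {(3,12), (6,13), (7,9), (7,12), (14,13)} total cap 49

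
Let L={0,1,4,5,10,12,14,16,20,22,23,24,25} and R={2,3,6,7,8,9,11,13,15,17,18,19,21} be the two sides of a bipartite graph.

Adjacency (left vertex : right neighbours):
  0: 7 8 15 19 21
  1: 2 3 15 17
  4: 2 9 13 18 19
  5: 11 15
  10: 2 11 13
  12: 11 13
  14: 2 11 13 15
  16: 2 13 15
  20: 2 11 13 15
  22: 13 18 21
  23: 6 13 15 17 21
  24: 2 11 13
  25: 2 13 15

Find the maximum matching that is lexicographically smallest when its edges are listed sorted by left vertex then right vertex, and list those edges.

Lex-smallest maximum matching: {(0,7), (1,3), (4,9), (5,11), (10,2), (12,13), (14,15), (22,18), (23,6)}

|M| = 9 (so the lex-smallest maximum matching has 9 edges)
process left vertices in ascending order; for each, take the smallest-labelled available neighbour that still permits 9 edges overall, or leave it unmatched if none does
lex-smallest matching: {0-7, 1-3, 4-9, 5-11, 10-2, 12-13, 14-15, 22-18, 23-6}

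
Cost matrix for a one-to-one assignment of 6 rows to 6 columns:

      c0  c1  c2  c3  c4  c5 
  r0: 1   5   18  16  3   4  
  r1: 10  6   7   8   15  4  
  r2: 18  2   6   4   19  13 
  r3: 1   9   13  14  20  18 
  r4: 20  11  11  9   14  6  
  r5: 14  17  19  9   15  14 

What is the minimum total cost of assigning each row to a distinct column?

optimal assignment: row0→col4 (cost 3), row1→col2 (cost 7), row2→col1 (cost 2), row3→col0 (cost 1), row4→col5 (cost 6), row5→col3 (cost 9)
total = 3 + 7 + 2 + 1 + 6 + 9 = 28

Minimum assignment cost: 28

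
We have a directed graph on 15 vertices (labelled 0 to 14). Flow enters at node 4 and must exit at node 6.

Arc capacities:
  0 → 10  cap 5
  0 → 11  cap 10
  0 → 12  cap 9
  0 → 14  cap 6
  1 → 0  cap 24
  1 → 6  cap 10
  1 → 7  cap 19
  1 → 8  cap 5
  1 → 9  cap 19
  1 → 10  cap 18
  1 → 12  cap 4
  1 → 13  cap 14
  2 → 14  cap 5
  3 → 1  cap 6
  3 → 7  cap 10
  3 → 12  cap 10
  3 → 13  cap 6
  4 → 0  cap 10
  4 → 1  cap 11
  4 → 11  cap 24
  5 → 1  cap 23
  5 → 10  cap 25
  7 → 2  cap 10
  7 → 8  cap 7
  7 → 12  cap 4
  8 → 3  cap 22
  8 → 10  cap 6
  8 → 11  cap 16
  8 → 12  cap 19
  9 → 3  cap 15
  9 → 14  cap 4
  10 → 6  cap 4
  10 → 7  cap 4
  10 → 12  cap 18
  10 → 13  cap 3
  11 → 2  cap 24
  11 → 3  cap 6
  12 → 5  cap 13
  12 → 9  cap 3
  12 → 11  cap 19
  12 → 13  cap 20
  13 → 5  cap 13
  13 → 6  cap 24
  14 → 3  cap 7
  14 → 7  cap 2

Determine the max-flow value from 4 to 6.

Maximum flow value: 32

augment #1: 4→1→6 bottleneck 10, total now 10
augment #2: 4→0→10→6 bottleneck 4, total now 14
augment #3: 4→1→13→6 bottleneck 1, total now 15
augment #4: 4→0→10→13→6 bottleneck 1, total now 16
augment #5: 4→0→12→13→6 bottleneck 5, total now 21
augment #6: 4→11→3→13→6 bottleneck 6, total now 27
augment #7: 4→11→2→14→3→1→13→6 bottleneck 5, total now 32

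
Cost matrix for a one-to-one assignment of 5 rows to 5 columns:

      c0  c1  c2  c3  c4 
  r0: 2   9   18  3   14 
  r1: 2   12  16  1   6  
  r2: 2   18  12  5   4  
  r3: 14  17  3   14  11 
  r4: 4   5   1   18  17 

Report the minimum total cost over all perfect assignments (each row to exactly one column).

Minimum assignment cost: 15

optimal assignment: row0→col0 (cost 2), row1→col3 (cost 1), row2→col4 (cost 4), row3→col2 (cost 3), row4→col1 (cost 5)
total = 2 + 1 + 4 + 3 + 5 = 15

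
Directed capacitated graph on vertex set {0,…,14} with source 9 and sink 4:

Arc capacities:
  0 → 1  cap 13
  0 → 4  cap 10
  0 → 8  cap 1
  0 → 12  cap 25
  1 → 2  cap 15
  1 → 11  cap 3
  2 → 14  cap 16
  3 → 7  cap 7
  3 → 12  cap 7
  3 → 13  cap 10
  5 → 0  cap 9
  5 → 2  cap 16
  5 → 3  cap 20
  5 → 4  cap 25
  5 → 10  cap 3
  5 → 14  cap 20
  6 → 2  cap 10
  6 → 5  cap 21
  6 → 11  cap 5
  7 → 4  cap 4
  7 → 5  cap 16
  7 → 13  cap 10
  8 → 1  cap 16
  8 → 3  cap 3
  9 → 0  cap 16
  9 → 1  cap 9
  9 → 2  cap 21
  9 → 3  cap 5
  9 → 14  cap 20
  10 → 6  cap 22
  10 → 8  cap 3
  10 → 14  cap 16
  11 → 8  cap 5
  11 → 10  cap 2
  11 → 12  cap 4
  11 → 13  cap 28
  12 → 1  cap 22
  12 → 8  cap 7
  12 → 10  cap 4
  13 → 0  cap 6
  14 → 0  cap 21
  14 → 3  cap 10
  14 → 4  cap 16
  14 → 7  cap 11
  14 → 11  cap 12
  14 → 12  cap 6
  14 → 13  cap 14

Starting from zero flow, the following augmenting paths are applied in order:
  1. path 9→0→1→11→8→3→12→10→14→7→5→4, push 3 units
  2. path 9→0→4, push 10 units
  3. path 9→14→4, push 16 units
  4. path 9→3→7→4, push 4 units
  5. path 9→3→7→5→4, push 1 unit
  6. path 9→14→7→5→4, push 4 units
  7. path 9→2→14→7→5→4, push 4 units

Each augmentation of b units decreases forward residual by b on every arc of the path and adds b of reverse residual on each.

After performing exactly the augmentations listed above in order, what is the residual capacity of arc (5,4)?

Residual capacity of (5,4): 13

after path 1 (9→0→1→11→8→3→12→10→14→7→5→4, push 3): res(5,4)=22
after path 2 (9→0→4, push 10): res(5,4)=22
after path 3 (9→14→4, push 16): res(5,4)=22
after path 4 (9→3→7→4, push 4): res(5,4)=22
after path 5 (9→3→7→5→4, push 1): res(5,4)=21
after path 6 (9→14→7→5→4, push 4): res(5,4)=17
after path 7 (9→2→14→7→5→4, push 4): res(5,4)=13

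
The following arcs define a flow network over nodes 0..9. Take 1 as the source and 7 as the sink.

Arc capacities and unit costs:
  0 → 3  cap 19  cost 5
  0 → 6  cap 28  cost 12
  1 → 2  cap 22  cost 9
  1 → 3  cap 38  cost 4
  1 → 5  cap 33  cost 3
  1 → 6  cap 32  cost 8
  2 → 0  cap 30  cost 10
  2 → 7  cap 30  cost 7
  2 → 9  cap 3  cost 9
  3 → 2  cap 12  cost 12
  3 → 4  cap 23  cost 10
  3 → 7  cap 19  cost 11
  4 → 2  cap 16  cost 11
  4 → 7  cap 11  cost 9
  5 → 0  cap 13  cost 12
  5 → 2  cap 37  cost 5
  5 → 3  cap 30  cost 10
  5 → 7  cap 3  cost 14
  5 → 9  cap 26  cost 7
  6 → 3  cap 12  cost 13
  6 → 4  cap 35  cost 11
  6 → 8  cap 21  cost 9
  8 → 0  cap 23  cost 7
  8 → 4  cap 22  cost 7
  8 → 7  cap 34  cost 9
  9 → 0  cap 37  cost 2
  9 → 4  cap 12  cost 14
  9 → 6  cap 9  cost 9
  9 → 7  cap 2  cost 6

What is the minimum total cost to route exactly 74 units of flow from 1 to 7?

shortest-cost path #1: 1→3→7 push 19 @ unit cost 15 (adds 285)
shortest-cost path #2: 1→5→2→7 push 30 @ unit cost 15 (adds 450)
shortest-cost path #3: 1→5→9→7 push 2 @ unit cost 16 (adds 32)
shortest-cost path #4: 1→5→7 push 1 @ unit cost 17 (adds 17)
shortest-cost path #5: 1→2→5→7 push 2 @ unit cost 18 (adds 36)
shortest-cost path #6: 1→3→4→7 push 11 @ unit cost 23 (adds 253)
shortest-cost path #7: 1→6→8→7 push 9 @ unit cost 26 (adds 234)
total cost = 1307

Minimum cost for 74 units: 1307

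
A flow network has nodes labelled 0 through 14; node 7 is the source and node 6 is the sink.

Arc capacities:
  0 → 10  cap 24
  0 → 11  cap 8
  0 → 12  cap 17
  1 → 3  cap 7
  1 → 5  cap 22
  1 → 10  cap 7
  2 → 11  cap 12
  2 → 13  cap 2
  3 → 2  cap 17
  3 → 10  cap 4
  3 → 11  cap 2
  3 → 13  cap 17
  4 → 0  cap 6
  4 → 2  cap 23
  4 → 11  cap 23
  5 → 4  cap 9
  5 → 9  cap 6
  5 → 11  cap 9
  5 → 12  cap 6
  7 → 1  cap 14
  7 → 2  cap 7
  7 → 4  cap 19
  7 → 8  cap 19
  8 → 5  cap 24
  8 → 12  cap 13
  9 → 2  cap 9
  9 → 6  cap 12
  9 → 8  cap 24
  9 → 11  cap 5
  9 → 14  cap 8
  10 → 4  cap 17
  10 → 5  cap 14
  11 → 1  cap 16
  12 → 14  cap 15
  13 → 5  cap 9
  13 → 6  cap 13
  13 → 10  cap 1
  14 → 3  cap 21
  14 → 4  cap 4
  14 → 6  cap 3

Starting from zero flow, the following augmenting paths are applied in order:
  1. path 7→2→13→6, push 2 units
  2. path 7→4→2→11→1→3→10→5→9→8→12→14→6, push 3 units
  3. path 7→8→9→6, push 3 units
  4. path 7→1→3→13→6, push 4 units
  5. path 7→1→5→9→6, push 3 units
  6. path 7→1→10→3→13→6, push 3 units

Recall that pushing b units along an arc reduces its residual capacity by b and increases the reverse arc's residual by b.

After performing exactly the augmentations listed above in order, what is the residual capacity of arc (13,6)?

Residual capacity of (13,6): 4

after path 1 (7→2→13→6, push 2): res(13,6)=11
after path 2 (7→4→2→11→1→3→10→5→9→8→12→14→6, push 3): res(13,6)=11
after path 3 (7→8→9→6, push 3): res(13,6)=11
after path 4 (7→1→3→13→6, push 4): res(13,6)=7
after path 5 (7→1→5→9→6, push 3): res(13,6)=7
after path 6 (7→1→10→3→13→6, push 3): res(13,6)=4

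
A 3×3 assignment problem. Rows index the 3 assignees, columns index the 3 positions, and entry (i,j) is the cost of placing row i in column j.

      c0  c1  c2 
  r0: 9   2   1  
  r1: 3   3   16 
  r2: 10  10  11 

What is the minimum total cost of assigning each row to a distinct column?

one of 2 optimal assignments: row0→col2 (cost 1), row1→col0 (cost 3), row2→col1 (cost 10)
total = 1 + 3 + 10 = 14

Minimum assignment cost: 14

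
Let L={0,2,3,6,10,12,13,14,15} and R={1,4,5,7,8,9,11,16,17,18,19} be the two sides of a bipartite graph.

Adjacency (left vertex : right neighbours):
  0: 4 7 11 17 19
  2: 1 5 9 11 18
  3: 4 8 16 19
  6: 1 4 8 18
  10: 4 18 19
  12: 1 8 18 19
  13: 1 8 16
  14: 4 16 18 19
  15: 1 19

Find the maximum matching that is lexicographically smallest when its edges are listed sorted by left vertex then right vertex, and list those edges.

|M| = 8 (so the lex-smallest maximum matching has 8 edges)
process left vertices in ascending order; for each, take the smallest-labelled available neighbour that still permits 8 edges overall, or leave it unmatched if none does
lex-smallest matching: {0-7, 2-5, 3-4, 6-1, 10-18, 12-8, 13-16, 14-19}

Lex-smallest maximum matching: {(0,7), (2,5), (3,4), (6,1), (10,18), (12,8), (13,16), (14,19)}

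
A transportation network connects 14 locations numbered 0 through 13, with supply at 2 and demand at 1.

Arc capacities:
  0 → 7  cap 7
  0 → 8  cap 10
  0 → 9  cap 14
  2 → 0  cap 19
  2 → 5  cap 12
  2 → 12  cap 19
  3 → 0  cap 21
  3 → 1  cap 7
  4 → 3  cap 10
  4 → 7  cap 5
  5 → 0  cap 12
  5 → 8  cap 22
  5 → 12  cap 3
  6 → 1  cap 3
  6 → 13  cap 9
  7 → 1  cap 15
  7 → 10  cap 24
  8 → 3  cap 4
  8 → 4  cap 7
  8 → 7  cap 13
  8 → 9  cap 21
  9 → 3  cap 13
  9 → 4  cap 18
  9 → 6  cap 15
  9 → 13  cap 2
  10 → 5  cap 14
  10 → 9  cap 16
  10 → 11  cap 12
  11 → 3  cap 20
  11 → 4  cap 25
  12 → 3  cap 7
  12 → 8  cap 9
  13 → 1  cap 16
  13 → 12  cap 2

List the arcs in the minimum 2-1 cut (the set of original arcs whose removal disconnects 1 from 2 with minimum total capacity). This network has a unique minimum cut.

Min-cut arcs: {(3,1), (6,1), (6,13), (7,1), (9,13)} (total capacity 36)

augment #1: 2→0→7→1 push 7
augment #2: 2→12→3→1 push 7
augment #3: 2→0→8→7→1 push 8
augment #4: 2→0→9→6→1 push 3
augment #5: 2→0→9→13→1 push 1
augment #6: 2→5→0→9→13→1 push 1
augment #7: 2→5→0→9→6→13→1 push 9
max flow = 36; residual-reachable set from 2 gives S-side
cut edges (S→T): {(3,1), (6,1), (6,13), (7,1), (9,13)} total cap 36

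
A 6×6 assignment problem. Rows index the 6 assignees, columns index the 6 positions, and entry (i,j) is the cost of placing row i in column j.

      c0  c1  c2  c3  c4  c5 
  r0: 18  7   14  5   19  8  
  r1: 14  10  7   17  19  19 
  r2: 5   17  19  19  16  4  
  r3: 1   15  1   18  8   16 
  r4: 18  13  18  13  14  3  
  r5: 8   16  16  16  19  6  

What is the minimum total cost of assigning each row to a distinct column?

Minimum assignment cost: 41

optimal assignment: row0→col3 (cost 5), row1→col1 (cost 10), row2→col0 (cost 5), row3→col2 (cost 1), row4→col4 (cost 14), row5→col5 (cost 6)
total = 5 + 10 + 5 + 1 + 14 + 6 = 41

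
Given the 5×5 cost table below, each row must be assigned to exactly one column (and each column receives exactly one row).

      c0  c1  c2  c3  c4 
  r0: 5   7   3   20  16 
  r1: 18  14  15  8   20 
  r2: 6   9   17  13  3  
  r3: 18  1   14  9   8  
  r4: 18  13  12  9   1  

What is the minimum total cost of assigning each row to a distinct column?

Minimum assignment cost: 19

optimal assignment: row0→col2 (cost 3), row1→col3 (cost 8), row2→col0 (cost 6), row3→col1 (cost 1), row4→col4 (cost 1)
total = 3 + 8 + 6 + 1 + 1 = 19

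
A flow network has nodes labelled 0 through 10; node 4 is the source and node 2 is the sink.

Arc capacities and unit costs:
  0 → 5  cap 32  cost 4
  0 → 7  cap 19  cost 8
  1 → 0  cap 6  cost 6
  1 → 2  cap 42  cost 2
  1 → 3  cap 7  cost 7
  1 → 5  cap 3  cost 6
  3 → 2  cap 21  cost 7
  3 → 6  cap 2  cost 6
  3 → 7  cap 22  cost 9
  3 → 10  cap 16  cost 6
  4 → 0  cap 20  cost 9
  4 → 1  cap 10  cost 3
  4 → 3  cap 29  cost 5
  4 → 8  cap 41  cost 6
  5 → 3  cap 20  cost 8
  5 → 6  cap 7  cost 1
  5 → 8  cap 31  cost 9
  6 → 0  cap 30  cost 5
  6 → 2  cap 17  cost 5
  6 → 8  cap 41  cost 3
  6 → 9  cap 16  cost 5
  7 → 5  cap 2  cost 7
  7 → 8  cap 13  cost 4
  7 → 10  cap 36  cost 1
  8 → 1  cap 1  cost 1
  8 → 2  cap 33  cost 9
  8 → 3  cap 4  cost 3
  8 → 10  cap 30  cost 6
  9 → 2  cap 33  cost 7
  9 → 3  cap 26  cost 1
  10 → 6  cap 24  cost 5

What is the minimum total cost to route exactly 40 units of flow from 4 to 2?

shortest-cost path #1: 4→1→2 push 10 @ unit cost 5 (adds 50)
shortest-cost path #2: 4→8→1→2 push 1 @ unit cost 9 (adds 9)
shortest-cost path #3: 4→3→2 push 21 @ unit cost 12 (adds 252)
shortest-cost path #4: 4→8→2 push 8 @ unit cost 15 (adds 120)
total cost = 431

Minimum cost for 40 units: 431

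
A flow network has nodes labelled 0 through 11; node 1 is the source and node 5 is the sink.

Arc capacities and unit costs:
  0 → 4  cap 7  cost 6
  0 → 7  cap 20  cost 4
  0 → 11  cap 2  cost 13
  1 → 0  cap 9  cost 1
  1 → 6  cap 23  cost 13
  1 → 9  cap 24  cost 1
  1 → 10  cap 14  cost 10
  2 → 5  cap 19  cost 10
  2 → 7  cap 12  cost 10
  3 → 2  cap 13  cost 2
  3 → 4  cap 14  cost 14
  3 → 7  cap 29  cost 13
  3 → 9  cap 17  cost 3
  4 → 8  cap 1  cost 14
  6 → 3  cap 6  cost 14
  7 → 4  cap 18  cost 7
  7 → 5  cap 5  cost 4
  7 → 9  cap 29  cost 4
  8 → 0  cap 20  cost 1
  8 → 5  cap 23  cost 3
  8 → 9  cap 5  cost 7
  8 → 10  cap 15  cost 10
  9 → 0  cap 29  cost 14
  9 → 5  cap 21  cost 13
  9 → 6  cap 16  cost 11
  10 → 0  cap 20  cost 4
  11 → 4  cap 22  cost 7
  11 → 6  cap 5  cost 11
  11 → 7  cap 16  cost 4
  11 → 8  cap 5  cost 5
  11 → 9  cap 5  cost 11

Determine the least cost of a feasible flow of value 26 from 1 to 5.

Minimum cost for 26 units: 339

shortest-cost path #1: 1→0→7→5 push 5 @ unit cost 9 (adds 45)
shortest-cost path #2: 1→9→5 push 21 @ unit cost 14 (adds 294)
total cost = 339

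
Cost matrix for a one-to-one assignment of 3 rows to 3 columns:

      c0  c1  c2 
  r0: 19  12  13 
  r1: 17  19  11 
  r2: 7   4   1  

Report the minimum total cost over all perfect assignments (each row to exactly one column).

Minimum assignment cost: 30

one of 2 optimal assignments: row0→col1 (cost 12), row1→col0 (cost 17), row2→col2 (cost 1)
total = 12 + 17 + 1 = 30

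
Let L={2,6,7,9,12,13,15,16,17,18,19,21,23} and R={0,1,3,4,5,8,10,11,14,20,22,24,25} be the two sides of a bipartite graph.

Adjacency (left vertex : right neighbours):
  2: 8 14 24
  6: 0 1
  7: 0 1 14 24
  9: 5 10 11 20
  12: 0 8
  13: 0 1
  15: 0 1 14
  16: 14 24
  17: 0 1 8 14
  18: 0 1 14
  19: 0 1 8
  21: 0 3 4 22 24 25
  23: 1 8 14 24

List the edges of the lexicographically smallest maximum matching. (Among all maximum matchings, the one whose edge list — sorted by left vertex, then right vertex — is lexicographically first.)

Lex-smallest maximum matching: {(2,8), (6,0), (7,1), (9,5), (15,14), (16,24), (21,3)}

|M| = 7 (so the lex-smallest maximum matching has 7 edges)
process left vertices in ascending order; for each, take the smallest-labelled available neighbour that still permits 7 edges overall, or leave it unmatched if none does
lex-smallest matching: {2-8, 6-0, 7-1, 9-5, 15-14, 16-24, 21-3}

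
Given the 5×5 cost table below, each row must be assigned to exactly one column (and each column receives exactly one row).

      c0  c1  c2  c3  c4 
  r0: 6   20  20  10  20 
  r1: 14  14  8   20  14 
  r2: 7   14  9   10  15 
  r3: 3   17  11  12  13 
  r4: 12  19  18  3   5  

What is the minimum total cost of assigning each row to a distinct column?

Minimum assignment cost: 40

optimal assignment: row0→col3 (cost 10), row1→col2 (cost 8), row2→col1 (cost 14), row3→col0 (cost 3), row4→col4 (cost 5)
total = 10 + 8 + 14 + 3 + 5 = 40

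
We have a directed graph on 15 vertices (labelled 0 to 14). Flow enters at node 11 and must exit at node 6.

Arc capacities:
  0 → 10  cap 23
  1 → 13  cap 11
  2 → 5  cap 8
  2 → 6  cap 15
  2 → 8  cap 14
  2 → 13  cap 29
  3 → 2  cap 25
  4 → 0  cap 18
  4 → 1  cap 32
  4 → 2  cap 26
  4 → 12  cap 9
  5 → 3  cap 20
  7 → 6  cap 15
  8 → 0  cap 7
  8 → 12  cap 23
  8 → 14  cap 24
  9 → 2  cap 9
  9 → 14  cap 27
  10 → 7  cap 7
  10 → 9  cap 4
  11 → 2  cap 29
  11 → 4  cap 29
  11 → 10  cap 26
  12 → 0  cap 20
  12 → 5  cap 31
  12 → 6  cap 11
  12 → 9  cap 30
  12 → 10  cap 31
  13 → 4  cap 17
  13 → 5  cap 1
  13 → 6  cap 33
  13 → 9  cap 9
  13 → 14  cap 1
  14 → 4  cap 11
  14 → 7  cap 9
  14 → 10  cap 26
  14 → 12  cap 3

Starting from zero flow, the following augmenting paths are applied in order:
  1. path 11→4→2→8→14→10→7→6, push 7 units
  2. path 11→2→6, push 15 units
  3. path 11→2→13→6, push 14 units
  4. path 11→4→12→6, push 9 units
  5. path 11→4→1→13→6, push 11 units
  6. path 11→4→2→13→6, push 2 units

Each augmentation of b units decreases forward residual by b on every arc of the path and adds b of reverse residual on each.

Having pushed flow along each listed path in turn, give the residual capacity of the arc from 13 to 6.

after path 1 (11→4→2→8→14→10→7→6, push 7): res(13,6)=33
after path 2 (11→2→6, push 15): res(13,6)=33
after path 3 (11→2→13→6, push 14): res(13,6)=19
after path 4 (11→4→12→6, push 9): res(13,6)=19
after path 5 (11→4→1→13→6, push 11): res(13,6)=8
after path 6 (11→4→2→13→6, push 2): res(13,6)=6

Residual capacity of (13,6): 6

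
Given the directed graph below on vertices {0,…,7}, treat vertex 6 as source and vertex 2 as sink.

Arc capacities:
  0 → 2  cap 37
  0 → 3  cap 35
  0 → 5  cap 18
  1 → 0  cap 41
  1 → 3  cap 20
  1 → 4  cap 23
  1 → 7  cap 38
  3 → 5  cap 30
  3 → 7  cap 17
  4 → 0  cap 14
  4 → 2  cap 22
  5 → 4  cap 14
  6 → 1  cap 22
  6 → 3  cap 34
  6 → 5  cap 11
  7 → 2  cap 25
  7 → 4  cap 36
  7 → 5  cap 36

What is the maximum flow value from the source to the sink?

Maximum flow value: 53

augment #1: 6→1→0→2 bottleneck 22, total now 22
augment #2: 6→3→7→2 bottleneck 17, total now 39
augment #3: 6→5→4→2 bottleneck 11, total now 50
augment #4: 6→3→5→4→2 bottleneck 3, total now 53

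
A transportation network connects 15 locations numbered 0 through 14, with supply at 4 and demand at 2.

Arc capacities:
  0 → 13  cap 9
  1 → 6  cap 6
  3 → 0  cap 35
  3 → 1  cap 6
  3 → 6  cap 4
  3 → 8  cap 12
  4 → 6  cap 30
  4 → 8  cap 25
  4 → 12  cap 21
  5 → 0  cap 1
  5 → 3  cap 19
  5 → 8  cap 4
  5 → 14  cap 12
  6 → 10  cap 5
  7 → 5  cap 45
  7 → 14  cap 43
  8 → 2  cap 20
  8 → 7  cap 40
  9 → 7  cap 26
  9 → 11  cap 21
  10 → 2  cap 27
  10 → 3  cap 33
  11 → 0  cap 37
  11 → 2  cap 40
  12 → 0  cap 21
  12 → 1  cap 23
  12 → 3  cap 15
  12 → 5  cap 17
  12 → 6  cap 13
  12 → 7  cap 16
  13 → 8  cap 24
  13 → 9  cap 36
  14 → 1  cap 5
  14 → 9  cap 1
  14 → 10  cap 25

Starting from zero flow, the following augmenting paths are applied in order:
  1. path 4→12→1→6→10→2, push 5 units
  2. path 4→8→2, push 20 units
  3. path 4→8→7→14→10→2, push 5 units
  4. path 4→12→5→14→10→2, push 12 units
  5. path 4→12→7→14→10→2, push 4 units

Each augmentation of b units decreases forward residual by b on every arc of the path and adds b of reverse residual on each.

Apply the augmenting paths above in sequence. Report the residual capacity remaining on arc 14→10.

Residual capacity of (14,10): 4

after path 1 (4→12→1→6→10→2, push 5): res(14,10)=25
after path 2 (4→8→2, push 20): res(14,10)=25
after path 3 (4→8→7→14→10→2, push 5): res(14,10)=20
after path 4 (4→12→5→14→10→2, push 12): res(14,10)=8
after path 5 (4→12→7→14→10→2, push 4): res(14,10)=4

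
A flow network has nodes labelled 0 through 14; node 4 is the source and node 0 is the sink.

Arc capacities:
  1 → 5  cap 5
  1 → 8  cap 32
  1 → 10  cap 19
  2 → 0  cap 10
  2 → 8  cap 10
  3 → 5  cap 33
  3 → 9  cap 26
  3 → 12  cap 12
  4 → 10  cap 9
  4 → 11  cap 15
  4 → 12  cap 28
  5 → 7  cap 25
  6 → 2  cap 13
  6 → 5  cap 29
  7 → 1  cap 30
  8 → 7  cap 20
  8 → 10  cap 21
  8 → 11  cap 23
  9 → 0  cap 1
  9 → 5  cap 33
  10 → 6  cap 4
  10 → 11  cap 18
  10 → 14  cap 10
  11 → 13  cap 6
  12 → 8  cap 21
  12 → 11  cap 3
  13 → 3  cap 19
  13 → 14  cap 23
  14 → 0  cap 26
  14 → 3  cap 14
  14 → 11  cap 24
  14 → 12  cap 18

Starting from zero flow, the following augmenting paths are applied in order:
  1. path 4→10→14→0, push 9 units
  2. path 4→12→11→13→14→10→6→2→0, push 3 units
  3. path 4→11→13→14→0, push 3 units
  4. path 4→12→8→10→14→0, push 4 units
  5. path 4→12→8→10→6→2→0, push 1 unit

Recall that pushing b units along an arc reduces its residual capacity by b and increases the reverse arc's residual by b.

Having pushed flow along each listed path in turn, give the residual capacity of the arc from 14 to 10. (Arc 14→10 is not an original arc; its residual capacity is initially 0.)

Residual capacity of (14,10): 10

after path 1 (4→10→14→0, push 9): res(14,10)=9
after path 2 (4→12→11→13→14→10→6→2→0, push 3): res(14,10)=6
after path 3 (4→11→13→14→0, push 3): res(14,10)=6
after path 4 (4→12→8→10→14→0, push 4): res(14,10)=10
after path 5 (4→12→8→10→6→2→0, push 1): res(14,10)=10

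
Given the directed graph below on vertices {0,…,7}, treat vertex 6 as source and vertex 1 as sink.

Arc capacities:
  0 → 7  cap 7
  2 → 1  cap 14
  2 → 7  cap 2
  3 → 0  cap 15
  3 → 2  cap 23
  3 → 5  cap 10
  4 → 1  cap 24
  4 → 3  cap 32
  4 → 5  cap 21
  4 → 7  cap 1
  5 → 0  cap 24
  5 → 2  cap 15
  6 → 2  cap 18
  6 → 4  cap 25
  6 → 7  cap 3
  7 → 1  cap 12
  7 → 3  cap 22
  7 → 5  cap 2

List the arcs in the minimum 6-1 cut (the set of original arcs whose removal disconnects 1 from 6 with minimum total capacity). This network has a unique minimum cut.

augment #1: 6→2→1 push 14
augment #2: 6→4→1 push 24
augment #3: 6→7→1 push 3
augment #4: 6→2→7→1 push 2
augment #5: 6→4→7→1 push 1
max flow = 44; residual-reachable set from 6 gives S-side
cut edges (S→T): {(2,1), (2,7), (6,4), (6,7)} total cap 44

Min-cut arcs: {(2,1), (2,7), (6,4), (6,7)} (total capacity 44)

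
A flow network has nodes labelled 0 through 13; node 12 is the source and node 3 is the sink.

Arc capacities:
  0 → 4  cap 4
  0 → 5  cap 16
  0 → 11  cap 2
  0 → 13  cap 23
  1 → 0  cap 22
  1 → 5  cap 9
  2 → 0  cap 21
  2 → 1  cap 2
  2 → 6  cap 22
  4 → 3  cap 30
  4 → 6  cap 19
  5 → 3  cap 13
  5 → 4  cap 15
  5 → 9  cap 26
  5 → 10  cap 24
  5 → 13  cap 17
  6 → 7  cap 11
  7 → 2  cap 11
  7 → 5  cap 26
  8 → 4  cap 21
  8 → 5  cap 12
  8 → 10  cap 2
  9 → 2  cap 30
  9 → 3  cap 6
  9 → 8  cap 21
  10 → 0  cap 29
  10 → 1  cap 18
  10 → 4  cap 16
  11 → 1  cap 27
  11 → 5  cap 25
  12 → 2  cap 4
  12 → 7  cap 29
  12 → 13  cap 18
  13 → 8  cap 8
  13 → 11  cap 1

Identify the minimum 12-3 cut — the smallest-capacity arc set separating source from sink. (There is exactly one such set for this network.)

augment #1: 12→7→5→3 push 13
augment #2: 12→2→0→4→3 push 4
augment #3: 12→7→5→4→3 push 13
augment #4: 12→13→8→4→3 push 8
augment #5: 12→13→11→5→4→3 push 1
augment #6: 12→7→2→0→5→4→3 push 1
augment #7: 12→7→2→0→5→9→3 push 2
max flow = 42; residual-reachable set from 12 gives S-side
cut edges (S→T): {(12,2), (12,7), (13,8), (13,11)} total cap 42

Min-cut arcs: {(12,2), (12,7), (13,8), (13,11)} (total capacity 42)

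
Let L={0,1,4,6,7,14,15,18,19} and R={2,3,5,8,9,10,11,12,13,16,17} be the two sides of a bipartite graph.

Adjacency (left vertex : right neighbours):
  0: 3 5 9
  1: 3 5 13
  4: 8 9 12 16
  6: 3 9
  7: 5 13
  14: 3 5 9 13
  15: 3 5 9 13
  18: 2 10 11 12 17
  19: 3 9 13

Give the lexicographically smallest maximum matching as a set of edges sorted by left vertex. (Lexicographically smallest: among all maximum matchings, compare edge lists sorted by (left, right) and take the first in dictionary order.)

Lex-smallest maximum matching: {(0,3), (1,5), (4,8), (6,9), (7,13), (18,2)}

|M| = 6 (so the lex-smallest maximum matching has 6 edges)
process left vertices in ascending order; for each, take the smallest-labelled available neighbour that still permits 6 edges overall, or leave it unmatched if none does
lex-smallest matching: {0-3, 1-5, 4-8, 6-9, 7-13, 18-2}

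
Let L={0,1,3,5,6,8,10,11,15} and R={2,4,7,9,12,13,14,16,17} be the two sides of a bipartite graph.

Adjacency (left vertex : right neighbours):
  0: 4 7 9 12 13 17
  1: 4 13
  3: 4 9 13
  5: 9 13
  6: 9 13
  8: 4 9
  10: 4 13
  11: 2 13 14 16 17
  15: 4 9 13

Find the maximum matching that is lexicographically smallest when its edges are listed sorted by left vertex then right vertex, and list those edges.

Lex-smallest maximum matching: {(0,7), (1,4), (3,9), (5,13), (11,2)}

|M| = 5 (so the lex-smallest maximum matching has 5 edges)
process left vertices in ascending order; for each, take the smallest-labelled available neighbour that still permits 5 edges overall, or leave it unmatched if none does
lex-smallest matching: {0-7, 1-4, 3-9, 5-13, 11-2}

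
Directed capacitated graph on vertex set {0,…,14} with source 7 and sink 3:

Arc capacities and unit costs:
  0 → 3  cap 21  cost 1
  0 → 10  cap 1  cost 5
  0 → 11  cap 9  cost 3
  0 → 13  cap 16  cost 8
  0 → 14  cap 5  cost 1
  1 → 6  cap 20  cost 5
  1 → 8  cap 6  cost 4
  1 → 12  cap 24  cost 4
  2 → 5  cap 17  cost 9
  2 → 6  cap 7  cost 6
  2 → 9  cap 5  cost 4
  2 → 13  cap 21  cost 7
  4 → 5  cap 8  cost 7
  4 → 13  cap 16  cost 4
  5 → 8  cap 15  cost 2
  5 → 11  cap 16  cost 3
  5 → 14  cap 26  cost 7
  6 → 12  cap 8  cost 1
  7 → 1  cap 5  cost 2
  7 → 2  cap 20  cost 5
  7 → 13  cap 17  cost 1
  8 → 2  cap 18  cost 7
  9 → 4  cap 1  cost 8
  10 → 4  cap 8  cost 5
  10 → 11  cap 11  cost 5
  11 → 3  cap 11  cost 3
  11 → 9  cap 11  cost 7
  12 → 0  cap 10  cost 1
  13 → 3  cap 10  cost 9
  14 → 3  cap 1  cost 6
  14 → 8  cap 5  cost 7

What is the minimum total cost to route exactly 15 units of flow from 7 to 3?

Minimum cost for 15 units: 140

shortest-cost path #1: 7→1→12→0→3 push 5 @ unit cost 8 (adds 40)
shortest-cost path #2: 7→13→3 push 10 @ unit cost 10 (adds 100)
total cost = 140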